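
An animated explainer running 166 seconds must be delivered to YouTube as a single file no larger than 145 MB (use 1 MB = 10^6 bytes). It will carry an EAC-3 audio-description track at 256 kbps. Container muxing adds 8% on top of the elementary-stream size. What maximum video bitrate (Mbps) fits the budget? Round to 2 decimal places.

6.21 Mbps

Budget: 145 MB = 1160.0 Mb.
Stream payload after overhead: 1160.0 / 1.08 = 1074.1 Mb.
Total bitrate budget: 1074.1 Mb / 166 s = 6.470 Mbps.
Audio: 256 kbps = 0.256 Mbps.
Video: 6.470 − 0.256 = 6.214 Mbps.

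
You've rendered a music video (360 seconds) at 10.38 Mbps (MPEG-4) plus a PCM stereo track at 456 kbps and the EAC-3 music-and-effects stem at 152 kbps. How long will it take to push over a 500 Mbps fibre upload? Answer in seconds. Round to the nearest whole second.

8 seconds

Audio total: 456 + 152 = 608 kbps = 0.608 Mbps.
Total bitrate: 10.988 Mbps.
File: 10.988 Mbps × 360 s = 3955.7 Mb.
At 500 Mbps: 3955.7 / 500 = 7.9 s ≈ 7.91 seconds.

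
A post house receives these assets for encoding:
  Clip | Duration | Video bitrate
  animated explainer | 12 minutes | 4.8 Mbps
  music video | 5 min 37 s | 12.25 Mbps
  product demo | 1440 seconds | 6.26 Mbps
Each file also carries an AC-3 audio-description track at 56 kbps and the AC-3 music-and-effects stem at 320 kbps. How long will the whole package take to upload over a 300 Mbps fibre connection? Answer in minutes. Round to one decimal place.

1.0 minutes

Audio total: 56 + 320 = 376 kbps = 0.376 Mbps.
animated explainer: 5.176 Mbps × 720 s = 3726.7 Mb
music video: 12.626 Mbps × 337 s = 4255.0 Mb
product demo: 6.636 Mbps × 1440 s = 9555.8 Mb
Total: 17537.5 Mb = 2192.2 MB.
At 300 Mbps: 17537.5 / 300 = 58 s ≈ 0.974 minutes.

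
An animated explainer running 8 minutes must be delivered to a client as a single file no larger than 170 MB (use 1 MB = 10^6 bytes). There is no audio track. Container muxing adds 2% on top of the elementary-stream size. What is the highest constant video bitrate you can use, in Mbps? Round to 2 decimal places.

Budget: 170 MB = 1360.0 Mb.
Stream payload after overhead: 1360.0 / 1.02 = 1333.3 Mb.
8 min = 480 s
Total bitrate budget: 1333.3 Mb / 480 s = 2.778 Mbps.

2.78 Mbps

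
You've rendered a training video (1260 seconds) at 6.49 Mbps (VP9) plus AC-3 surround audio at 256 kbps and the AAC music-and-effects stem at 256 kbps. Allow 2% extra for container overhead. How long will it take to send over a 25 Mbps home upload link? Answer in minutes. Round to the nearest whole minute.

6 minutes

Audio total: 256 + 256 = 512 kbps = 0.512 Mbps.
Total bitrate: 7.002 Mbps.
File: 7.002 Mbps × 1260 s = 8822.5 Mb.
With 2% container overhead: ×1.02. → 8999.0 Mb.
At 25 Mbps: 8999.0 / 25 = 360.0 s ≈ 6 minutes.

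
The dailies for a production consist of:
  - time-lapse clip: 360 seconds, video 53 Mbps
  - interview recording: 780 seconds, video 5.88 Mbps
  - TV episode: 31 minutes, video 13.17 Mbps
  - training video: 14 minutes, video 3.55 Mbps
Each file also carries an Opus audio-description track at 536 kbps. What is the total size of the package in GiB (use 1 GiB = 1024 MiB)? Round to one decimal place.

Audio: 536 kbps = 0.536 Mbps.
time-lapse clip: 53.536 Mbps × 360 s = 19273.0 Mb
interview recording: 6.416 Mbps × 780 s = 5004.5 Mb
TV episode: 13.706 Mbps × 1860 s = 25493.2 Mb
training video: 4.086 Mbps × 840 s = 3432.2 Mb
Total: 53202.8 Mb = 6650.4 MB.
= 6.194 GiB.

6.2 GiB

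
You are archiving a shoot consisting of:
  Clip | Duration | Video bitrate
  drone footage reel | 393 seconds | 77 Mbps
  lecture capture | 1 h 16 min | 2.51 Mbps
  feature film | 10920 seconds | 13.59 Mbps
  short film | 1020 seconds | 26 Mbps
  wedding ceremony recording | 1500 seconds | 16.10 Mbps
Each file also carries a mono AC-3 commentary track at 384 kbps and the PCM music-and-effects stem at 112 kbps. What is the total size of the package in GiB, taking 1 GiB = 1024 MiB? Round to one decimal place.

29.1 GiB

Audio total: 384 + 112 = 496 kbps = 0.496 Mbps.
drone footage reel: 77.496 Mbps × 393 s = 30455.9 Mb
lecture capture: 3.006 Mbps × 4560 s = 13707.4 Mb
feature film: 14.086 Mbps × 10920 s = 153819.1 Mb
short film: 26.496 Mbps × 1020 s = 27025.9 Mb
wedding ceremony recording: 16.596 Mbps × 1500 s = 24894.0 Mb
Total: 249902.3 Mb = 31237.8 MB.
= 29.09 GiB.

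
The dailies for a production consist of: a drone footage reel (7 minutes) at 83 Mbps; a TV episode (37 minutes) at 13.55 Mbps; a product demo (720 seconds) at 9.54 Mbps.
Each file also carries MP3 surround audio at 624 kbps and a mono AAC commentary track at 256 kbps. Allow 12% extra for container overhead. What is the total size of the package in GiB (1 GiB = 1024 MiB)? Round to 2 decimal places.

Audio total: 624 + 256 = 880 kbps = 0.880 Mbps.
drone footage reel: 83.880 Mbps × 420 s × 1.12 = 39457.2 Mb
TV episode: 14.430 Mbps × 2220 s × 1.12 = 35878.8 Mb
product demo: 10.420 Mbps × 720 s × 1.12 = 8402.7 Mb
Total: 83738.6 Mb = 10467.3 MB.
= 9.748 GiB.

9.75 GiB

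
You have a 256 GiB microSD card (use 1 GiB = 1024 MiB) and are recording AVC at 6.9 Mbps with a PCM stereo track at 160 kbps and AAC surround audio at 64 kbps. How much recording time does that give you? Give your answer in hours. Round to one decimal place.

Audio total: 160 + 64 = 224 kbps = 0.224 Mbps.
Total bitrate: 6.9 + 0.224 = 7.124 Mbps.
Capacity: 256 GiB = 2,199,023 Mb.
Recording time: 2,199,023 / 7.124 = 308,678 s ≈ 85.7 hours.

85.7 hours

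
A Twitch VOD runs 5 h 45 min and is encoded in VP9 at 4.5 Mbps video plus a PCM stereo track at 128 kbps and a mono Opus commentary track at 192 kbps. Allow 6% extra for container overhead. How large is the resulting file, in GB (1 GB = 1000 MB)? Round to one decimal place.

13.2 GB

5 h 45 min = 345 min = 20700 s
Audio total: 128 + 192 = 320 kbps = 0.320 Mbps.
Total bitrate: 4.5 + 0.320 = 4.820 Mbps.
Stream data: 4.820 Mbps × 20700 s = 99774.0 Mb.
With 6% container overhead: ×1.06.
105,760 Mb ÷ 8 = 13,220 MB → 13.22 GB.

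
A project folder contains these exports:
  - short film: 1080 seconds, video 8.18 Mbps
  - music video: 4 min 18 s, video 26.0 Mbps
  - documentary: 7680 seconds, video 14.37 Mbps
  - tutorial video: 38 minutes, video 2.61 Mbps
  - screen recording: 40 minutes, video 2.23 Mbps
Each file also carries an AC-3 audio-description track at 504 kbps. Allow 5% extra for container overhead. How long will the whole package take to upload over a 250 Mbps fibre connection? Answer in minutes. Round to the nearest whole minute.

10 minutes

Audio: 504 kbps = 0.504 Mbps.
short film: 8.684 Mbps × 1080 s × 1.05 = 9847.7 Mb
music video: 26.504 Mbps × 258 s × 1.05 = 7179.9 Mb
documentary: 14.874 Mbps × 7680 s × 1.05 = 119943.9 Mb
tutorial video: 3.114 Mbps × 2280 s × 1.05 = 7454.9 Mb
screen recording: 2.734 Mbps × 2400 s × 1.05 = 6889.7 Mb
Total: 151316.1 Mb = 18914.5 MB.
At 250 Mbps: 151316.1 / 250 = 605 s ≈ 10.1 minutes.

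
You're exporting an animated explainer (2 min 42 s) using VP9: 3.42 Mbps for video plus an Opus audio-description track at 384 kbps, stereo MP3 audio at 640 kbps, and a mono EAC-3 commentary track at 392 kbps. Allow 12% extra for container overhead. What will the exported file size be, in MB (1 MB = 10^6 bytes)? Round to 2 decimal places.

2 min 42 s = 162 s
Audio total: 384 + 640 + 392 = 1416 kbps = 1.416 Mbps.
Total bitrate: 3.42 + 1.416 = 4.836 Mbps.
Stream data: 4.836 Mbps × 162 s = 783.4 Mb.
With 12% container overhead: ×1.12.
877.4 Mb ÷ 8 = 109.7 MB → 109.7 MB.

109.68 MB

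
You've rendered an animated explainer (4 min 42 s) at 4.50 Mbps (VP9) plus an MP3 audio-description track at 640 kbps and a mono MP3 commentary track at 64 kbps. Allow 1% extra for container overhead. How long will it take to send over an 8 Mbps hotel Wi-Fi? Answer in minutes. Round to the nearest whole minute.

4 min 42 s = 282 s
Audio total: 640 + 64 = 704 kbps = 0.704 Mbps.
Total bitrate: 5.204 Mbps.
File: 5.204 Mbps × 282 s = 1467.5 Mb.
With 1% container overhead: ×1.01. → 1482.2 Mb.
At 8 Mbps: 1482.2 / 8 = 185.3 s ≈ 3.09 minutes.

3 minutes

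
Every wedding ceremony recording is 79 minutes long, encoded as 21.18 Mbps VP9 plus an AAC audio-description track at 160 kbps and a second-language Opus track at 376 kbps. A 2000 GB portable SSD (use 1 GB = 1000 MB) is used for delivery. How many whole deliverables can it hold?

155

79 min = 4740 s
Audio total: 160 + 376 = 536 kbps = 0.536 Mbps.
Total bitrate: 21.716 Mbps.
Per item: 21.716 Mbps × 4740 s = 102,934 Mb = 12,867 MB.
Capacity: 2000 GB = 16,000,000 Mb; 155.44 items → 155 complete.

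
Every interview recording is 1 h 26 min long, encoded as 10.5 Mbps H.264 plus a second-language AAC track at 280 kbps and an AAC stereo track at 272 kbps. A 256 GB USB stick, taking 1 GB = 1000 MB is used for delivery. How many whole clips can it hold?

35

1 h 26 min = 86 min = 5160 s
Audio total: 280 + 272 = 552 kbps = 0.552 Mbps.
Total bitrate: 11.052 Mbps.
Per item: 11.052 Mbps × 5160 s = 57,028 Mb = 7,129 MB.
Capacity: 256 GB = 2,048,000 Mb; 35.91 items → 35 complete.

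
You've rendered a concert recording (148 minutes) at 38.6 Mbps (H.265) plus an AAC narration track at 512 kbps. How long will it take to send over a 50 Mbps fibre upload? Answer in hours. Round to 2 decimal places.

1.93 hours

148 min = 8880 s
Audio: 512 kbps = 0.512 Mbps.
Total bitrate: 39.112 Mbps.
File: 39.112 Mbps × 8880 s = 347314.6 Mb.
At 50 Mbps: 347314.6 / 50 = 6946.3 s ≈ 1.93 hours.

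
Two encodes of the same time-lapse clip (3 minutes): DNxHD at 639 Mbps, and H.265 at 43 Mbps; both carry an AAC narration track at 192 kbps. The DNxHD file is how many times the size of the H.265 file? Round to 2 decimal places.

3 min = 180 s
Audio: 192 kbps = 0.192 Mbps.
DNxHD: 639.192 Mbps × 180 s = 115054.6 Mb = 14.382 GB.
H.265: 43.192 Mbps × 180 s = 7774.6 Mb = 0.972 GB.
Ratio: 14.382 / 0.972 = 14.799.

14.80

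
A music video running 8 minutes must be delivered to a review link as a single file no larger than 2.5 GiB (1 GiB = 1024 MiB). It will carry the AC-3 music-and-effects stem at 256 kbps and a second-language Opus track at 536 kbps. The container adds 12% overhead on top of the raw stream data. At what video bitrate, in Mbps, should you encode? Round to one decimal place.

39.2 Mbps

Budget: 2.5 GiB = 21474.8 Mb.
Stream payload after overhead: 21474.8 / 1.12 = 19174.0 Mb.
8 min = 480 s
Total bitrate budget: 19174.0 Mb / 480 s = 39.946 Mbps.
Audio total: 256 + 536 = 792 kbps = 0.792 Mbps.
Video: 39.946 − 0.792 = 39.154 Mbps.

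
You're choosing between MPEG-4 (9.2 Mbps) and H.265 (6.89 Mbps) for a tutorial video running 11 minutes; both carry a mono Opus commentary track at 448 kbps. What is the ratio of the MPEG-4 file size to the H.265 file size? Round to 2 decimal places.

1.31

11 min = 660 s
Audio: 448 kbps = 0.448 Mbps.
MPEG-4: 9.648 Mbps × 660 s = 6367.7 Mb = 0.741 GiB.
H.265: 7.338 Mbps × 660 s = 4843.1 Mb = 0.564 GiB.
Ratio: 0.741 / 0.564 = 1.315.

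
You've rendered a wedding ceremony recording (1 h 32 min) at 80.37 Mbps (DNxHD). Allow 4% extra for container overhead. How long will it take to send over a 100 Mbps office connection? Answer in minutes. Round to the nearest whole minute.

1 h 32 min = 92 min = 5520 s
File: 80.370 Mbps × 5520 s = 443642.4 Mb.
With 4% container overhead: ×1.04. → 461388.1 Mb.
At 100 Mbps: 461388.1 / 100 = 4613.9 s ≈ 76.9 minutes.

77 minutes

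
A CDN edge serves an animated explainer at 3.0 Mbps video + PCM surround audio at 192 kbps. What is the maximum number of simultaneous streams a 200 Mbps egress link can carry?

Audio: 192 kbps = 0.192 Mbps.
Per-viewer media rate: 3.192 Mbps.
200 Mbps = 200.0 Mbps; 200.0 / 3.192 = 62.66 → 62 viewers.

62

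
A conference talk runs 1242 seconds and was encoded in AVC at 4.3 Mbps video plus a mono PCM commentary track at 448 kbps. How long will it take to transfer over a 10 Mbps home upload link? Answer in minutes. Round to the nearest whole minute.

10 minutes

Audio: 448 kbps = 0.448 Mbps.
Total bitrate: 4.748 Mbps.
File: 4.748 Mbps × 1242 s = 5897.0 Mb.
At 10 Mbps: 5897.0 / 10 = 589.7 s ≈ 9.83 minutes.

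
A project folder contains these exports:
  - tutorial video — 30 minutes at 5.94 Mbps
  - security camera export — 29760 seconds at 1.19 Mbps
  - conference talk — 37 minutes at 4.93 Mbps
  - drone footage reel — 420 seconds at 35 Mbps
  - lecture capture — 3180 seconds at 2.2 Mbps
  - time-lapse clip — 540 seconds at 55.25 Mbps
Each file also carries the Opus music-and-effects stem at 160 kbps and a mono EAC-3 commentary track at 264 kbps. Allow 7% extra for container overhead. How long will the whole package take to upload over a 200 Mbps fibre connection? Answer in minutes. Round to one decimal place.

11.1 minutes

Audio total: 160 + 264 = 424 kbps = 0.424 Mbps.
tutorial video: 6.364 Mbps × 1800 s × 1.07 = 12257.1 Mb
security camera export: 1.614 Mbps × 29760 s × 1.07 = 51394.9 Mb
conference talk: 5.354 Mbps × 2220 s × 1.07 = 12717.9 Mb
drone footage reel: 35.424 Mbps × 420 s × 1.07 = 15919.5 Mb
lecture capture: 2.624 Mbps × 3180 s × 1.07 = 8928.4 Mb
time-lapse clip: 55.674 Mbps × 540 s × 1.07 = 32168.4 Mb
Total: 133386.3 Mb = 16673.3 MB.
At 200 Mbps: 133386.3 / 200 = 667 s ≈ 11.1 minutes.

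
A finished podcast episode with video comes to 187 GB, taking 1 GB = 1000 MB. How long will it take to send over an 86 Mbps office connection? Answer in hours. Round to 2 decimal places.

4.83 hours

File: 187 GB = 1496000.0 Mb.
At 86 Mbps: 1496000.0 / 86 = 17395.3 s ≈ 4.83 hours.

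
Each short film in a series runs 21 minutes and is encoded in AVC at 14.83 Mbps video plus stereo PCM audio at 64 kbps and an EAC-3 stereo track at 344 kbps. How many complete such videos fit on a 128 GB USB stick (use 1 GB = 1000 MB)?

53

21 min = 1260 s
Audio total: 64 + 344 = 408 kbps = 0.408 Mbps.
Total bitrate: 15.238 Mbps.
Per item: 15.238 Mbps × 1260 s = 19,200 Mb = 2,400 MB.
Capacity: 128 GB = 1,024,000 Mb; 53.33 items → 53 complete.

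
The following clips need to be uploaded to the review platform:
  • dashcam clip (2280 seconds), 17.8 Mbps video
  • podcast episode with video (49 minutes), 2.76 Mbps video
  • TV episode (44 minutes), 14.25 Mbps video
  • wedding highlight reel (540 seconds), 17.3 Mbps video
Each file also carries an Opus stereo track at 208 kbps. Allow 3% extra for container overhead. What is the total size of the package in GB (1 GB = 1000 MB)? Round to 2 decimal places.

12.54 GB

Audio: 208 kbps = 0.208 Mbps.
dashcam clip: 18.008 Mbps × 2280 s × 1.03 = 42290.0 Mb
podcast episode with video: 2.968 Mbps × 2940 s × 1.03 = 8987.7 Mb
TV episode: 14.458 Mbps × 2640 s × 1.03 = 39314.2 Mb
wedding highlight reel: 17.508 Mbps × 540 s × 1.03 = 9737.9 Mb
Total: 100329.8 Mb = 12541.2 MB.
= 12.54 GB.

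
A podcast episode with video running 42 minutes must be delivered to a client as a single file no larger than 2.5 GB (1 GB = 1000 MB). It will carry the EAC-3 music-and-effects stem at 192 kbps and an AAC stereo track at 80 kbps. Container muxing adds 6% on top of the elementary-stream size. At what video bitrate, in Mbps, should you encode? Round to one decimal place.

Budget: 2.5 GB = 20000.0 Mb.
Stream payload after overhead: 20000.0 / 1.06 = 18867.9 Mb.
42 min = 2520 s
Total bitrate budget: 18867.9 Mb / 2520 s = 7.487 Mbps.
Audio total: 192 + 80 = 272 kbps = 0.272 Mbps.
Video: 7.487 − 0.272 = 7.215 Mbps.

7.2 Mbps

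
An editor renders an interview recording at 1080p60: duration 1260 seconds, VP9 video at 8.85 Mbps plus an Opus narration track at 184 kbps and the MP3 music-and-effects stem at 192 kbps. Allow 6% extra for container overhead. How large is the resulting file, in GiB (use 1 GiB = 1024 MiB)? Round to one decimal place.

1.4 GiB

Audio total: 184 + 192 = 376 kbps = 0.376 Mbps.
Total bitrate: 8.85 + 0.376 = 9.226 Mbps.
Stream data: 9.226 Mbps × 1260 s = 11624.8 Mb.
With 6% container overhead: ×1.06.
12,322 Mb = 1,540,280,700 bytes ÷ 1,073,741,824 = 1.434 GiB.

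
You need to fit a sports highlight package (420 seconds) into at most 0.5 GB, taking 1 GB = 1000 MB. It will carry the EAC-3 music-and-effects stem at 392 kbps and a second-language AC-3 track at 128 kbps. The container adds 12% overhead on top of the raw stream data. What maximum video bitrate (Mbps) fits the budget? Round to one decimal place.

Budget: 0.5 GB = 4000.0 Mb.
Stream payload after overhead: 4000.0 / 1.12 = 3571.4 Mb.
Total bitrate budget: 3571.4 Mb / 420 s = 8.503 Mbps.
Audio total: 392 + 128 = 520 kbps = 0.520 Mbps.
Video: 8.503 − 0.520 = 7.983 Mbps.

8.0 Mbps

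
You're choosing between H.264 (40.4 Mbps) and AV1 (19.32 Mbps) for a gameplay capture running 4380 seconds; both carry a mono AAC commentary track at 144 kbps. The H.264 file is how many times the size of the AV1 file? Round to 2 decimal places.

Audio: 144 kbps = 0.144 Mbps.
H.264: 40.544 Mbps × 4380 s = 177582.7 Mb = 22.198 GB.
AV1: 19.464 Mbps × 4380 s = 85252.3 Mb = 10.657 GB.
Ratio: 22.198 / 10.657 = 2.083.

2.08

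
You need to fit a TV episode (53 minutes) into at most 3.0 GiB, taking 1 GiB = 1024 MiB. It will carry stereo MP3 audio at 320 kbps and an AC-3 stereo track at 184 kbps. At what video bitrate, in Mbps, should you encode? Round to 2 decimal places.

Budget: 3.0 GiB = 25769.8 Mb.
53 min = 3180 s
Total bitrate budget: 25769.8 Mb / 3180 s = 8.104 Mbps.
Audio total: 320 + 184 = 504 kbps = 0.504 Mbps.
Video: 8.104 − 0.504 = 7.600 Mbps.

7.60 Mbps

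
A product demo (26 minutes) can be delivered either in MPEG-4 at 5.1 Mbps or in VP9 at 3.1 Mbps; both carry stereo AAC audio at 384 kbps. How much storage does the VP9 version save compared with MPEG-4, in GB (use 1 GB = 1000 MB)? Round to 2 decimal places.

0.39 GB

26 min = 1560 s
Audio: 384 kbps = 0.384 Mbps.
MPEG-4: 5.484 Mbps × 1560 s = 8555.0 Mb = 1.069 GB.
VP9: 3.484 Mbps × 1560 s = 5435.0 Mb = 0.679 GB.
Saving: 1.069 − 0.679 = 0.390 GB.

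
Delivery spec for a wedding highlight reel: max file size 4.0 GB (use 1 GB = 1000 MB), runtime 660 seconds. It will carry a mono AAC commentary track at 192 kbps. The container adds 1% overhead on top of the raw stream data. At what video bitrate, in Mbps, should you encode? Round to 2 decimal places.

47.81 Mbps

Budget: 4.0 GB = 32000.0 Mb.
Stream payload after overhead: 32000.0 / 1.01 = 31683.2 Mb.
Total bitrate budget: 31683.2 Mb / 660 s = 48.005 Mbps.
Audio: 192 kbps = 0.192 Mbps.
Video: 48.005 − 0.192 = 47.813 Mbps.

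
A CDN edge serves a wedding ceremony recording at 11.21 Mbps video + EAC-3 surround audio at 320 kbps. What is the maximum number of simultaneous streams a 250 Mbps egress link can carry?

Audio: 320 kbps = 0.320 Mbps.
Per-viewer media rate: 11.530 Mbps.
250 Mbps = 250.0 Mbps; 250.0 / 11.530 = 21.68 → 21 viewers.

21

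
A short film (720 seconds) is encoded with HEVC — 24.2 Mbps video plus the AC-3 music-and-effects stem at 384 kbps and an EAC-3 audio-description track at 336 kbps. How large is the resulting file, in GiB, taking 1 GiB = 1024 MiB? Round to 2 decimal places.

Audio total: 384 + 336 = 720 kbps = 0.720 Mbps.
Total bitrate: 24.2 + 0.720 = 24.920 Mbps.
Stream data: 24.920 Mbps × 720 s = 17942.4 Mb.
17,942 Mb = 2,242,800,000 bytes ÷ 1,073,741,824 = 2.089 GiB.

2.09 GiB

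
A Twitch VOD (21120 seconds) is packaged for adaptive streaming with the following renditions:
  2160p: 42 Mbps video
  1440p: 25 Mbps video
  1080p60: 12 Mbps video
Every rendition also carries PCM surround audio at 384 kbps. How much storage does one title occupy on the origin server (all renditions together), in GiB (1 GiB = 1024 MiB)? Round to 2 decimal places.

197.07 GiB

Audio: 384 kbps = 0.384 Mbps.
Sum of rendition bitrates: (42+0.384) + (25+0.384) + (12+0.384) = 80.152 Mbps.
× 21120 s = 1,692,810 Mb = 211,601 MB = 197.1 GiB.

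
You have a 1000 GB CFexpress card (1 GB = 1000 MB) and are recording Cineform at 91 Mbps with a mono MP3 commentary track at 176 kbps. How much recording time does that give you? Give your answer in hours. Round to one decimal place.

Audio: 176 kbps = 0.176 Mbps.
Total bitrate: 91 + 0.176 = 91.176 Mbps.
Capacity: 1000 GB = 8,000,000 Mb.
Recording time: 8,000,000 / 91.176 = 87,742 s ≈ 24.4 hours.

24.4 hours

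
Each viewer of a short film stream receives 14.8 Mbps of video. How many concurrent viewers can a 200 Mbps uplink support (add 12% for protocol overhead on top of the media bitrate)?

On the wire with 12% overhead: 16.576 Mbps.
200 Mbps = 200.0 Mbps; 200.0 / 16.576 = 12.07 → 12 viewers.

12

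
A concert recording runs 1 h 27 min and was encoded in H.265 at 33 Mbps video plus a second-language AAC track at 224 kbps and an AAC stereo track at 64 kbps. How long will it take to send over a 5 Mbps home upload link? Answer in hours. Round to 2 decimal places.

9.65 hours

1 h 27 min = 87 min = 5220 s
Audio total: 224 + 64 = 288 kbps = 0.288 Mbps.
Total bitrate: 33.288 Mbps.
File: 33.288 Mbps × 5220 s = 173763.4 Mb.
At 5 Mbps: 173763.4 / 5 = 34752.7 s ≈ 9.65 hours.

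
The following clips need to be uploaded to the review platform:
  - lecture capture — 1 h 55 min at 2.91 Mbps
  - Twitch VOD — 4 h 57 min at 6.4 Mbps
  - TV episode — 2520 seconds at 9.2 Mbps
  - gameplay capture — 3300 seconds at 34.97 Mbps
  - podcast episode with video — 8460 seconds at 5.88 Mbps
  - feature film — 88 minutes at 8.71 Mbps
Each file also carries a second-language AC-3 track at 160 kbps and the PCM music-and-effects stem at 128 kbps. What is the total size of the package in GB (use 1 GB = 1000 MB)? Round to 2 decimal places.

47.65 GB

Audio total: 160 + 128 = 288 kbps = 0.288 Mbps.
lecture capture: 3.198 Mbps × 6900 s = 22066.2 Mb
Twitch VOD: 6.688 Mbps × 17820 s = 119180.2 Mb
TV episode: 9.488 Mbps × 2520 s = 23909.8 Mb
gameplay capture: 35.258 Mbps × 3300 s = 116351.4 Mb
podcast episode with video: 6.168 Mbps × 8460 s = 52181.3 Mb
feature film: 8.998 Mbps × 5280 s = 47509.4 Mb
Total: 381198.2 Mb = 47649.8 MB.
= 47.65 GB.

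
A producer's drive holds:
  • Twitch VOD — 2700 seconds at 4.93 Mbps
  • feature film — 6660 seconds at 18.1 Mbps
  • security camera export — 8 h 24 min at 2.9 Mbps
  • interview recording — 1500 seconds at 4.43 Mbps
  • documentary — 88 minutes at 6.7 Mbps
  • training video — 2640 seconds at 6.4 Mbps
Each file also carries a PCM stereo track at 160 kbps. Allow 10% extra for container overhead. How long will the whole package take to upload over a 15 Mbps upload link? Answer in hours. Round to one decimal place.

5.9 hours

Audio: 160 kbps = 0.160 Mbps.
Twitch VOD: 5.090 Mbps × 2700 s × 1.10 = 15117.3 Mb
feature film: 18.260 Mbps × 6660 s × 1.10 = 133772.8 Mb
security camera export: 3.060 Mbps × 30240 s × 1.10 = 101787.8 Mb
interview recording: 4.590 Mbps × 1500 s × 1.10 = 7573.5 Mb
documentary: 6.860 Mbps × 5280 s × 1.10 = 39842.9 Mb
training video: 6.560 Mbps × 2640 s × 1.10 = 19050.2 Mb
Total: 317144.5 Mb = 39643.1 MB.
At 15 Mbps: 317144.5 / 15 = 21143 s ≈ 5.87 hours.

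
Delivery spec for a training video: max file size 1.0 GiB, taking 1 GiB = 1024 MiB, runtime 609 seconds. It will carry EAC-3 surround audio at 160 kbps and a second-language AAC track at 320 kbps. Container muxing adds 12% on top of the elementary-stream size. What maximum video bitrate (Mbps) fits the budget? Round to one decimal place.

Budget: 1.0 GiB = 8589.9 Mb.
Stream payload after overhead: 8589.9 / 1.12 = 7669.6 Mb.
Total bitrate budget: 7669.6 Mb / 609 s = 12.594 Mbps.
Audio total: 160 + 320 = 480 kbps = 0.480 Mbps.
Video: 12.594 − 0.480 = 12.114 Mbps.

12.1 Mbps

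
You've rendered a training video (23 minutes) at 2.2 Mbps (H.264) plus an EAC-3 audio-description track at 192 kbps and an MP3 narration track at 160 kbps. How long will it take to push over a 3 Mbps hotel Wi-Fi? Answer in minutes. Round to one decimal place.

19.6 minutes

23 min = 1380 s
Audio total: 192 + 160 = 352 kbps = 0.352 Mbps.
Total bitrate: 2.552 Mbps.
File: 2.552 Mbps × 1380 s = 3521.8 Mb.
At 3 Mbps: 3521.8 / 3 = 1173.9 s ≈ 19.6 minutes.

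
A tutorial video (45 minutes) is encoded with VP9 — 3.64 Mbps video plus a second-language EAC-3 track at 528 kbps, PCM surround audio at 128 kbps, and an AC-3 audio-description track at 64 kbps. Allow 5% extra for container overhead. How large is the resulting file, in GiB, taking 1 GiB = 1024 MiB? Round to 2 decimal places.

45 min = 2700 s
Audio total: 528 + 128 + 64 = 720 kbps = 0.720 Mbps.
Total bitrate: 3.64 + 0.720 = 4.360 Mbps.
Stream data: 4.360 Mbps × 2700 s = 11772.0 Mb.
With 5% container overhead: ×1.05.
12,361 Mb = 1,545,075,000 bytes ÷ 1,073,741,824 = 1.439 GiB.

1.44 GiB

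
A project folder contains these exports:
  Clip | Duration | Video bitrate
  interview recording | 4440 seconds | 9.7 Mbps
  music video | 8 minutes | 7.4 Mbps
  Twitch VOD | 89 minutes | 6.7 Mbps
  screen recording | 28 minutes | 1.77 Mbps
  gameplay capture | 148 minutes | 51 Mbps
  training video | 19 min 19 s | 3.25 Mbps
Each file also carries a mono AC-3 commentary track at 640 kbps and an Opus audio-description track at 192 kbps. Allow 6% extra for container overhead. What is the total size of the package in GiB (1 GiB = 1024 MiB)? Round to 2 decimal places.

69.14 GiB

Audio total: 640 + 192 = 832 kbps = 0.832 Mbps.
interview recording: 10.532 Mbps × 4440 s × 1.06 = 49567.8 Mb
music video: 8.232 Mbps × 480 s × 1.06 = 4188.4 Mb
Twitch VOD: 7.532 Mbps × 5340 s × 1.06 = 42634.1 Mb
screen recording: 2.602 Mbps × 1680 s × 1.06 = 4633.6 Mb
gameplay capture: 51.832 Mbps × 8880 s × 1.06 = 487884.2 Mb
training video: 4.082 Mbps × 1159 s × 1.06 = 5014.9 Mb
Total: 593923.2 Mb = 74240.4 MB.
= 69.14 GiB.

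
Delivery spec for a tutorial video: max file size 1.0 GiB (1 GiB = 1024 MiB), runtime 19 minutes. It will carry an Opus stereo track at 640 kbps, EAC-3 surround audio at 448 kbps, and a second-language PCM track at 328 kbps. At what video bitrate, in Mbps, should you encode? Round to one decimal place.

6.1 Mbps

Budget: 1.0 GiB = 8589.9 Mb.
19 min = 1140 s
Total bitrate budget: 8589.9 Mb / 1140 s = 7.535 Mbps.
Audio total: 640 + 448 + 328 = 1416 kbps = 1.416 Mbps.
Video: 7.535 − 1.416 = 6.119 Mbps.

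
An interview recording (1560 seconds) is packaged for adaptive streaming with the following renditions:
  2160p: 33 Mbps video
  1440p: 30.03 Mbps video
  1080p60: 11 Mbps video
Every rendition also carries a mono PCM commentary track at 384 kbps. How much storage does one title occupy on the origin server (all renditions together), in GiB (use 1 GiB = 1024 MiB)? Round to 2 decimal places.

Audio: 384 kbps = 0.384 Mbps.
Sum of rendition bitrates: (33+0.384) + (30.03+0.384) + (11+0.384) = 75.182 Mbps.
× 1560 s = 117,284 Mb = 14,660 MB = 13.65 GiB.

13.65 GiB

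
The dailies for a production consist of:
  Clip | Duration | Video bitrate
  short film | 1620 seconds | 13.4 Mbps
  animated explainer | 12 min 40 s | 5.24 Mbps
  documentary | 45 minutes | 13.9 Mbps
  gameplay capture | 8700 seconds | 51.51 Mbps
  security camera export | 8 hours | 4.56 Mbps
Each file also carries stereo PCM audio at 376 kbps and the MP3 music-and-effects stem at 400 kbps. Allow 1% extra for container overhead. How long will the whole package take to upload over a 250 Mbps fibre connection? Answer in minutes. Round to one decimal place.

45.5 minutes

Audio total: 376 + 400 = 776 kbps = 0.776 Mbps.
short film: 14.176 Mbps × 1620 s × 1.01 = 23194.8 Mb
animated explainer: 6.016 Mbps × 760 s × 1.01 = 4617.9 Mb
documentary: 14.676 Mbps × 2700 s × 1.01 = 40021.5 Mb
gameplay capture: 52.286 Mbps × 8700 s × 1.01 = 459437.1 Mb
security camera export: 5.336 Mbps × 28800 s × 1.01 = 155213.6 Mb
Total: 682484.8 Mb = 85310.6 MB.
At 250 Mbps: 682484.8 / 250 = 2730 s ≈ 45.5 minutes.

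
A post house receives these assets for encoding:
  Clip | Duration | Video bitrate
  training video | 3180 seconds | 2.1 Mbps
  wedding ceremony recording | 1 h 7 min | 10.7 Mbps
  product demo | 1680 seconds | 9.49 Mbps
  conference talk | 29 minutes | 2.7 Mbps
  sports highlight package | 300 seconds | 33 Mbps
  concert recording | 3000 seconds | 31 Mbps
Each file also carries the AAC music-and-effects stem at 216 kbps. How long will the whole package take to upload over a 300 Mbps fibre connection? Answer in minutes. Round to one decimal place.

Audio: 216 kbps = 0.216 Mbps.
training video: 2.316 Mbps × 3180 s = 7364.9 Mb
wedding ceremony recording: 10.916 Mbps × 4020 s = 43882.3 Mb
product demo: 9.706 Mbps × 1680 s = 16306.1 Mb
conference talk: 2.916 Mbps × 1740 s = 5073.8 Mb
sports highlight package: 33.216 Mbps × 300 s = 9964.8 Mb
concert recording: 31.216 Mbps × 3000 s = 93648.0 Mb
Total: 176239.9 Mb = 22030.0 MB.
At 300 Mbps: 176239.9 / 300 = 587 s ≈ 9.79 minutes.

9.8 minutes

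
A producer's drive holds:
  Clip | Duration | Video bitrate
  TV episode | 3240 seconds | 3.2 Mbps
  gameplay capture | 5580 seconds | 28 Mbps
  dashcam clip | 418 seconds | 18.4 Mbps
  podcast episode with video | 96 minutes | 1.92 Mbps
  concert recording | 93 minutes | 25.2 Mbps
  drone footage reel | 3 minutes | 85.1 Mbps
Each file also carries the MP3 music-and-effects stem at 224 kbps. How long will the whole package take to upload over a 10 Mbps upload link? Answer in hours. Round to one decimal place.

Audio: 224 kbps = 0.224 Mbps.
TV episode: 3.424 Mbps × 3240 s = 11093.8 Mb
gameplay capture: 28.224 Mbps × 5580 s = 157489.9 Mb
dashcam clip: 18.624 Mbps × 418 s = 7784.8 Mb
podcast episode with video: 2.144 Mbps × 5760 s = 12349.4 Mb
concert recording: 25.424 Mbps × 5580 s = 141865.9 Mb
drone footage reel: 85.324 Mbps × 180 s = 15358.3 Mb
Total: 345942.2 Mb = 43242.8 MB.
At 10 Mbps: 345942.2 / 10 = 34594 s ≈ 9.61 hours.

9.6 hours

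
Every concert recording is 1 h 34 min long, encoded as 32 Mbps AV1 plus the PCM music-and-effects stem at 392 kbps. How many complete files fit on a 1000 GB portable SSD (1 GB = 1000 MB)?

43

1 h 34 min = 94 min = 5640 s
Audio: 392 kbps = 0.392 Mbps.
Total bitrate: 32.392 Mbps.
Per item: 32.392 Mbps × 5640 s = 182,691 Mb = 22,836 MB.
Capacity: 1000 GB = 8,000,000 Mb; 43.79 items → 43 complete.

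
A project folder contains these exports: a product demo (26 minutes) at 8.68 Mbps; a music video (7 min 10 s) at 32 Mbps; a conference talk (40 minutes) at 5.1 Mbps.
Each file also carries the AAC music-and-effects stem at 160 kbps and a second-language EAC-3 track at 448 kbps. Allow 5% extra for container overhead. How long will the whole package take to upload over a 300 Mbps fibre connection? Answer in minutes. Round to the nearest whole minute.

Audio total: 160 + 448 = 608 kbps = 0.608 Mbps.
product demo: 9.288 Mbps × 1560 s × 1.05 = 15213.7 Mb
music video: 32.608 Mbps × 430 s × 1.05 = 14722.5 Mb
conference talk: 5.708 Mbps × 2400 s × 1.05 = 14384.2 Mb
Total: 44320.4 Mb = 5540.1 MB.
At 300 Mbps: 44320.4 / 300 = 148 s ≈ 2.46 minutes.

2 minutes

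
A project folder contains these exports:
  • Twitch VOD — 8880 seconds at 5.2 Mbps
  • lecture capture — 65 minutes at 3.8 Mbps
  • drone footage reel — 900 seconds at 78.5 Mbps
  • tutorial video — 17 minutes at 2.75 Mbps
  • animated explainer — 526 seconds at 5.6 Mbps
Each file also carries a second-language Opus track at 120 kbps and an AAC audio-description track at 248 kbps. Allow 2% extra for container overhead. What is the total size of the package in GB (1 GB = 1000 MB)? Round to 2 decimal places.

18.23 GB

Audio total: 120 + 248 = 368 kbps = 0.368 Mbps.
Twitch VOD: 5.568 Mbps × 8880 s × 1.02 = 50432.7 Mb
lecture capture: 4.168 Mbps × 3900 s × 1.02 = 16580.3 Mb
drone footage reel: 78.868 Mbps × 900 s × 1.02 = 72400.8 Mb
tutorial video: 3.118 Mbps × 1020 s × 1.02 = 3244.0 Mb
animated explainer: 5.968 Mbps × 526 s × 1.02 = 3202.0 Mb
Total: 145859.8 Mb = 18232.5 MB.
= 18.23 GB.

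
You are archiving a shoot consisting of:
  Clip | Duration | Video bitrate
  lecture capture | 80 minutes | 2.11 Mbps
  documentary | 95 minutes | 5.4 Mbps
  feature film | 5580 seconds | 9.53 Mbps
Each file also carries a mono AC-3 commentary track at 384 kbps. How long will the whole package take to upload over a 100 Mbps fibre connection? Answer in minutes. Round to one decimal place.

16.7 minutes

Audio: 384 kbps = 0.384 Mbps.
lecture capture: 2.494 Mbps × 4800 s = 11971.2 Mb
documentary: 5.784 Mbps × 5700 s = 32968.8 Mb
feature film: 9.914 Mbps × 5580 s = 55320.1 Mb
Total: 100260.1 Mb = 12532.5 MB.
At 100 Mbps: 100260.1 / 100 = 1003 s ≈ 16.7 minutes.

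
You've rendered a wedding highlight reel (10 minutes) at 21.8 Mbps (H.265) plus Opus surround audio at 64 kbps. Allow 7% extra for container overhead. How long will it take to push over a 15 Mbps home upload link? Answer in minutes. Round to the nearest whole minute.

16 minutes

10 min = 600 s
Audio: 64 kbps = 0.064 Mbps.
Total bitrate: 21.864 Mbps.
File: 21.864 Mbps × 600 s = 13118.4 Mb.
With 7% container overhead: ×1.07. → 14036.7 Mb.
At 15 Mbps: 14036.7 / 15 = 935.8 s ≈ 15.6 minutes.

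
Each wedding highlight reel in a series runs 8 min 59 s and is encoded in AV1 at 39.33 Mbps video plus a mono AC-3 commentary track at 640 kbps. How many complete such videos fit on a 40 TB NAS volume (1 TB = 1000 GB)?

14853

8 min 59 s = 539 s
Audio: 640 kbps = 0.640 Mbps.
Total bitrate: 39.970 Mbps.
Per item: 39.970 Mbps × 539 s = 21,544 Mb = 2,693 MB.
Capacity: 40 TB = 320,000,000 Mb; 14853.44 items → 14853 complete.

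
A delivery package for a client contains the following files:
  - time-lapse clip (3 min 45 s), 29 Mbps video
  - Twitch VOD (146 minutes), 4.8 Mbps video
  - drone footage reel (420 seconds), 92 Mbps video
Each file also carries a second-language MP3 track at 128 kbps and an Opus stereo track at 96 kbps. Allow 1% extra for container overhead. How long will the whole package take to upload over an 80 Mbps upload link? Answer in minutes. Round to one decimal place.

Audio total: 128 + 96 = 224 kbps = 0.224 Mbps.
time-lapse clip: 29.224 Mbps × 225 s × 1.01 = 6641.2 Mb
Twitch VOD: 5.024 Mbps × 8760 s × 1.01 = 44450.3 Mb
drone footage reel: 92.224 Mbps × 420 s × 1.01 = 39121.4 Mb
Total: 90212.9 Mb = 11276.6 MB.
At 80 Mbps: 90212.9 / 80 = 1128 s ≈ 18.8 minutes.

18.8 minutes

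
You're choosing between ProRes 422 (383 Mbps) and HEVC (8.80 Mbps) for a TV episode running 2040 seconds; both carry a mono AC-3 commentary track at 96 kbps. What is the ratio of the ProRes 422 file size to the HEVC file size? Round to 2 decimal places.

Audio: 96 kbps = 0.096 Mbps.
ProRes 422: 383.096 Mbps × 2040 s = 781515.8 Mb = 97.689 GB.
HEVC: 8.896 Mbps × 2040 s = 18147.8 Mb = 2.268 GB.
Ratio: 97.689 / 2.268 = 43.064.

43.06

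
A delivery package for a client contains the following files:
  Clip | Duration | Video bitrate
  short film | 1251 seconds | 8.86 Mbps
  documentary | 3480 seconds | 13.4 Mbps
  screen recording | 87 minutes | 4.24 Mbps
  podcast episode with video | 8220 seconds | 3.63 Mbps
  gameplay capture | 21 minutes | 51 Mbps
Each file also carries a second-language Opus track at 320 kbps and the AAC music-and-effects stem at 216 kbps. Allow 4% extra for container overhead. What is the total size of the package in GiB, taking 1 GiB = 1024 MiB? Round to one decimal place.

22.3 GiB

Audio total: 320 + 216 = 536 kbps = 0.536 Mbps.
short film: 9.396 Mbps × 1251 s × 1.04 = 12224.6 Mb
documentary: 13.936 Mbps × 3480 s × 1.04 = 50437.2 Mb
screen recording: 4.776 Mbps × 5220 s × 1.04 = 25927.9 Mb
podcast episode with video: 4.166 Mbps × 8220 s × 1.04 = 35614.3 Mb
gameplay capture: 51.536 Mbps × 1260 s × 1.04 = 67532.8 Mb
Total: 191736.8 Mb = 23967.1 MB.
= 22.32 GiB.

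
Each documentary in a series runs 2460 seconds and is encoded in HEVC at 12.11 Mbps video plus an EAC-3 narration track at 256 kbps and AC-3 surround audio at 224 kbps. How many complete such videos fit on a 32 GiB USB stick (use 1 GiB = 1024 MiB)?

Audio total: 256 + 224 = 480 kbps = 0.480 Mbps.
Total bitrate: 12.590 Mbps.
Per item: 12.590 Mbps × 2460 s = 30,971 Mb = 3,871 MB.
Capacity: 32 GiB = 274,878 Mb; 8.88 items → 8 complete.

8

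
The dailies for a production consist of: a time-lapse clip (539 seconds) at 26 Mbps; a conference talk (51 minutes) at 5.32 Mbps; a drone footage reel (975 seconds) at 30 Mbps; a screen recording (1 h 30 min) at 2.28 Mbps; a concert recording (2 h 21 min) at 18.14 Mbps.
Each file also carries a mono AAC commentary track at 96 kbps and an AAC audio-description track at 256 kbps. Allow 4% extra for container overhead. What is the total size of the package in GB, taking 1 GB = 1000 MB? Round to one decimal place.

30.1 GB

Audio total: 96 + 256 = 352 kbps = 0.352 Mbps.
time-lapse clip: 26.352 Mbps × 539 s × 1.04 = 14771.9 Mb
conference talk: 5.672 Mbps × 3060 s × 1.04 = 18050.6 Mb
drone footage reel: 30.352 Mbps × 975 s × 1.04 = 30776.9 Mb
screen recording: 2.632 Mbps × 5400 s × 1.04 = 14781.3 Mb
concert recording: 18.492 Mbps × 8460 s × 1.04 = 162700.0 Mb
Total: 241080.7 Mb = 30135.1 MB.
= 30.14 GB.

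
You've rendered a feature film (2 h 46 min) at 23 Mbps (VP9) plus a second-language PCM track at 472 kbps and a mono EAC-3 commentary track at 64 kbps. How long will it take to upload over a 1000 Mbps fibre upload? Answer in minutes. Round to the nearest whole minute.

4 minutes

2 h 46 min = 166 min = 9960 s
Audio total: 472 + 64 = 536 kbps = 0.536 Mbps.
Total bitrate: 23.536 Mbps.
File: 23.536 Mbps × 9960 s = 234418.6 Mb.
At 1000 Mbps: 234418.6 / 1000 = 234.4 s ≈ 3.91 minutes.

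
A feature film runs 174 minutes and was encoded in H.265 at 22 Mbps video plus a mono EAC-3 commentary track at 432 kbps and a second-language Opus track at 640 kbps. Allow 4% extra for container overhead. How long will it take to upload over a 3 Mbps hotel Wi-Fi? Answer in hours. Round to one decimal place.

174 min = 10440 s
Audio total: 432 + 640 = 1072 kbps = 1.072 Mbps.
Total bitrate: 23.072 Mbps.
File: 23.072 Mbps × 10440 s = 240871.7 Mb.
With 4% container overhead: ×1.04. → 250506.5 Mb.
At 3 Mbps: 250506.5 / 3 = 83502.2 s ≈ 23.2 hours.

23.2 hours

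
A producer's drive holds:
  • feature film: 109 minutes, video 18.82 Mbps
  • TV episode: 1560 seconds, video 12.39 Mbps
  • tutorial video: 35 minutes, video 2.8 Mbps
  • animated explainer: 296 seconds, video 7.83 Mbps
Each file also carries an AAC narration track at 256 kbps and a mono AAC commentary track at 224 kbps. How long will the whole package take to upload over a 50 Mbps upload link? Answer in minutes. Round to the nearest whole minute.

Audio total: 256 + 224 = 480 kbps = 0.480 Mbps.
feature film: 19.300 Mbps × 6540 s = 126222.0 Mb
TV episode: 12.870 Mbps × 1560 s = 20077.2 Mb
tutorial video: 3.280 Mbps × 2100 s = 6888.0 Mb
animated explainer: 8.310 Mbps × 296 s = 2459.8 Mb
Total: 155647.0 Mb = 19455.9 MB.
At 50 Mbps: 155647.0 / 50 = 3113 s ≈ 51.9 minutes.

52 minutes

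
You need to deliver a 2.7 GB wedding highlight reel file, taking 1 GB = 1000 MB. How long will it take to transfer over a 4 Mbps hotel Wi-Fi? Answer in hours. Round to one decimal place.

File: 2.7 GB = 21600.0 Mb.
At 4 Mbps: 21600.0 / 4 = 5400.0 s ≈ 1.5 hours.

1.5 hours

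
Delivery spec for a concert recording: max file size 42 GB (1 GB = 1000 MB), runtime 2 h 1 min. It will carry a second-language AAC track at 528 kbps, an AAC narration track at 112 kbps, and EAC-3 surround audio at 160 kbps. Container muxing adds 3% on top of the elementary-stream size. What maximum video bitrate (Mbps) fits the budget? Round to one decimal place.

Budget: 42 GB = 336000.0 Mb.
Stream payload after overhead: 336000.0 / 1.03 = 326213.6 Mb.
2 h 1 min = 121 min = 7260 s
Total bitrate budget: 326213.6 Mb / 7260 s = 44.933 Mbps.
Audio total: 528 + 112 + 160 = 800 kbps = 0.800 Mbps.
Video: 44.933 − 0.800 = 44.133 Mbps.

44.1 Mbps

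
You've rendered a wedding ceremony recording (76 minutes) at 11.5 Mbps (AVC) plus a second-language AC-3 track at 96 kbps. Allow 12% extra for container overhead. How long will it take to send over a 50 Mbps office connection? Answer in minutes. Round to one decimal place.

19.7 minutes

76 min = 4560 s
Audio: 96 kbps = 0.096 Mbps.
Total bitrate: 11.596 Mbps.
File: 11.596 Mbps × 4560 s = 52877.8 Mb.
With 12% container overhead: ×1.12. → 59223.1 Mb.
At 50 Mbps: 59223.1 / 50 = 1184.5 s ≈ 19.7 minutes.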